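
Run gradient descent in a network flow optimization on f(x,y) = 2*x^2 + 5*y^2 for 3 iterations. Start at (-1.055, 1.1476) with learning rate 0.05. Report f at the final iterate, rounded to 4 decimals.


Gradient descent on f(x,y) = 2*x^2 + 5*y^2.
Starting point: (-1.055, 1.1476), alpha = 0.05
Step 1: grad_x = 2*2*-1.055 = -4.22, grad_y = 2*5*1.1476 = 11.476
  x_1 = -1.055 - 0.05*-4.22 = -0.844
  y_1 = 1.1476 - 0.05*11.476 = 0.5738
Step 2: grad_x = 2*2*-0.844 = -3.376, grad_y = 2*5*0.5738 = 5.738
  x_2 = -0.844 - 0.05*-3.376 = -0.6752
  y_2 = 0.5738 - 0.05*5.738 = 0.2869
Step 3: grad_x = 2*2*-0.6752 = -2.7008, grad_y = 2*5*0.2869 = 2.869
  x_3 = -0.6752 - 0.05*-2.7008 = -0.5402
  y_3 = 0.2869 - 0.05*2.869 = 0.1435
f(-0.5402, 0.1435) = 2*(-0.5402)^2 + 5*0.1435^2 = 0.6864


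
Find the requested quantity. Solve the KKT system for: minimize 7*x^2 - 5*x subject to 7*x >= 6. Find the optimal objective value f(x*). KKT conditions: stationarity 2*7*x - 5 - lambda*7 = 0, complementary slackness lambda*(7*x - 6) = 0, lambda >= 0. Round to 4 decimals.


Step 1: Try lambda = 0 (constraint inactive).
x_unc = 5/(2*7) = 0.3571
Check: 7*0.3571 = 2.4997 < 6 -- violated!
Step 2: Constraint must be active: 7*x = 6
x* = 6/7 = 0.8571 (rounded; the exact value 6/7 is used below)
lambda = (2*7*(6/7) - 5)/7 = 1.0
Step 3: Compute optimal value.
f(x*) = 7*(6/7)^2 - 5*(6/7) = 0.8571


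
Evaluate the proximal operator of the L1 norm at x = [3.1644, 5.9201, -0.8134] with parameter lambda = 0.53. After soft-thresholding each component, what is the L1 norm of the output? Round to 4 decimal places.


Soft-thresholding with lambda = 0.53:
prox(3.1644) = sign(3.1644)*max(|3.1644| - 0.53, 0) = 2.6344
prox(5.9201) = sign(5.9201)*max(|5.9201| - 0.53, 0) = 5.3901
prox(-0.8134) = sign(-0.8134)*max(|-0.8134| - 0.53, 0) = -0.2834
prox(x) = [2.6344, 5.3901, -0.2834]
||prox(x)||_1 = 2.6344 + 5.3901 + 0.2834 = 8.3079


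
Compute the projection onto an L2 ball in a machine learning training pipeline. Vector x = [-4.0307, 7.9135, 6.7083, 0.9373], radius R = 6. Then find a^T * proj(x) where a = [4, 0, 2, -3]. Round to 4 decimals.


Step 1: Compute ||x|| (intermediates to 6 decimals).
||x|| = sqrt((-4.0307)^2 + 7.9135^2 + 6.7083^2 + 0.9373^2) = 11.169147
Step 2: Project.
Since ||x|| > R, scale = R/||x|| = 6/11.169147 = 0.537194, proj(x) = scale * x
proj(x) = [-2.165268, 4.251085, 3.603659, 0.503512]
Step 3: Dot product.
a^T * proj(x) = 4*(-2.165268) + 0*4.251085 + 2*3.603659 - 3*0.503512 = -2.9643


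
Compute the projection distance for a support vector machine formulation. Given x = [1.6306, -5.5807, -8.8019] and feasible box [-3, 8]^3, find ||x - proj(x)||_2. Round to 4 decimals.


Project each component onto [-3, 8].
clip(1.6306) = 1.6306, clip(-5.5807) = -3.0, clip(-8.8019) = -3.0
Projection = [1.6306, -3.0, -3.0]
Squared diffs: [0.0, 6.66, 33.662]
Distance = sqrt(40.322) = 6.35


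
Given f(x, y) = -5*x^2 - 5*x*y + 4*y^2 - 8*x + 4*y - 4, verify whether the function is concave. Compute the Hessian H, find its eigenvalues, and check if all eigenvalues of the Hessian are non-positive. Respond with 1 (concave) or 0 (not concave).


The Hessian of f(x,y) = -5*x^2 - 5*x*y + 4*y^2 - 8*x + 4*y - 4 is:
H = [[-10, -5], [-5, 8]]
Trace = -10 + 8 = -2
Determinant = -10*8 - (-5)^2 = -105
Discriminant = (-2)^2 - 4*-105 = 424.0
Eigenvalues: lambda_1 = -11.2956, lambda_2 = 9.2956
The function is not concave.

0


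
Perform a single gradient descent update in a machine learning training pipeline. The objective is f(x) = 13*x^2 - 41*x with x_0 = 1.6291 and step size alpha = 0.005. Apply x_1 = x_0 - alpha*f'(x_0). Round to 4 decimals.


We compute the gradient at x_0 and apply the update.
f'(x) = 26*x - 41
f'(1.6291) = 26*1.6291 - 41 = 1.3566
x_1 = 1.6291 - 0.005*1.3566 = 1.6223


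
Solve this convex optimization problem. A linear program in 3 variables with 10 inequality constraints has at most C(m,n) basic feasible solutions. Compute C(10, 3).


Each vertex corresponds to some choice of n active constraints out of m, so the number of vertices is at most C(m, n) = m! / (n!(m-n)!).
m = 10, n = 3
Numerator: 10 * 9 * 8
Denominator: 3! = 6
C(10, 3) = 120


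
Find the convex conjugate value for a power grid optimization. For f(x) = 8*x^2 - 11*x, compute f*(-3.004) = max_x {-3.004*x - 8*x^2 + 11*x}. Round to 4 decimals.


f*(y) = sup_x {y*x - a*x^2 - b*x} = sup_x {(y-b)*x - a*x^2}
FOC: (y - b) - 2a*x = 0 => x* = (y - b)/(2a)
x* = (-3.004 + 11)/(2*8) = 0.4998
f*(-3.004) = (y-b)^2/(4a) = (-3.004 + 11)^2/(4*8)
= 63.936/32 = 1.998


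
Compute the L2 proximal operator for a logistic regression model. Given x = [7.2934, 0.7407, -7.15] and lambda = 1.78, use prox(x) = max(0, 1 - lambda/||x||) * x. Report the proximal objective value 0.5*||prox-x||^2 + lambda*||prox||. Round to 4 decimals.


Step 1: Compute ||x||.
||x|| = 10.2404
Step 2: Compute scaling factor.
scale = max(0, 1 - 1.78/10.2404) = 0.8262
Step 3: prox(x) = [6.0256, 0.6119, -5.9072]
||prox(x)|| = 8.4604
Step 4: Proximal objective.
0.5*||prox-x||^2 = 1.5842
lambda*||prox|| = 15.0595
Total = 16.6436


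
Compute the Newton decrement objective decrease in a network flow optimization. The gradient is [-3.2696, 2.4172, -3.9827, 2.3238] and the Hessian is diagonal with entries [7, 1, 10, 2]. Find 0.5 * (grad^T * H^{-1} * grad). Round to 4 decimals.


Step 1: H is diagonal, so H^(-1) * g = [-0.4671, 2.4172, -0.3983, 1.1619].
Step 2: g^T H^(-1) g = sum_i g_i^2 / H_ii
  = (-3.2696)^2/7 + (2.4172)^2/1 + (-3.9827)^2/10 + (2.3238)^2/2
  = 1.5272 + 5.8429 + 1.5862 + 2.7 = 11.6563
Step 3: Objective decrease = 0.5 * g^T H^(-1) g = 5.8281


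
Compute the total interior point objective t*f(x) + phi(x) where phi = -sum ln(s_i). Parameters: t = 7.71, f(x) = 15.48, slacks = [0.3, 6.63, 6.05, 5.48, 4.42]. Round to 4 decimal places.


Step 1: Compute log-barrier.
ln values: [-1.204, 1.8916, 1.8001, 1.7011, 1.4861]
phi = -(-1.204 + 1.8916 + 1.8001 + 1.7011 + 1.4861) = -5.6749
Step 2: Compute augmented objective.
t*f(x) = 7.71*15.48 = 119.3508
Total = 119.3508 - 5.6749 = 113.6759


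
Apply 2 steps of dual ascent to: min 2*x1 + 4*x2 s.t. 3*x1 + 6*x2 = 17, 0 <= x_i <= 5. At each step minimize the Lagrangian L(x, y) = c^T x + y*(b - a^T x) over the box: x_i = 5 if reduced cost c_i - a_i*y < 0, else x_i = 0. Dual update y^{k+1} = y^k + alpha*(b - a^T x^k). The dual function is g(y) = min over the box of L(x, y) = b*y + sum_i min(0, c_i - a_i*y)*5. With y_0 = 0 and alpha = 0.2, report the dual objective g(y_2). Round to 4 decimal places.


Dual ascent for LP: min 2*x1 + 4*x2, 3*x1 + 6*x2 = 17, 0 <= x_i <= 5
Step 1: y^k = 0.0, reduced costs: (2.0, 4.0)
  x^k = (0.0, 0.0), subgradient = b - a^T x = 17.0
  y^{k+1} = 0.0 + 0.2*17.0 = 3.4
Step 2: y^k = 3.4, reduced costs: (-8.2, -16.4)
  x^k = (5.0, 5.0), subgradient = b - a^T x = -28.0
  y^{k+1} = 3.4 + 0.2*-28.0 = -2.2
Dual objective at y_2 = -2.2: reduced costs (8.6, 17.2), box minimizer x = (0.0, 0.0)
g(y_2) = b*y + (c1 - a1*y)*x1 + (c2 - a2*y)*x2 = 17*(-2.2) + 8.6*0.0 + 17.2*0.0 = -37.4 + 0.0 + 0.0 = -37.4


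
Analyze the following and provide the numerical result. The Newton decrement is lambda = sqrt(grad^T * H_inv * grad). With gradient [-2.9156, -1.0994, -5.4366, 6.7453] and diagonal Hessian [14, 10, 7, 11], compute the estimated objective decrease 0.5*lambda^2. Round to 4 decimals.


Step 1: H is diagonal, so H^(-1) * g = [-0.2083, -0.1099, -0.7767, 0.6132].
Step 2: g^T H^(-1) g = sum_i g_i^2 / H_ii
  = (-2.9156)^2/14 + (-1.0994)^2/10 + (-5.4366)^2/7 + (6.7453)^2/11
  = 0.6072 + 0.1209 + 4.2224 + 4.1363 = 9.0867
Step 3: Objective decrease = 0.5 * g^T H^(-1) g = 4.5434


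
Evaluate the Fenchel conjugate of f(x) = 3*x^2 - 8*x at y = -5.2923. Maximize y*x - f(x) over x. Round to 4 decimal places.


f*(y) = sup_x {y*x - a*x^2 - b*x} = sup_x {(y-b)*x - a*x^2}
FOC: (y - b) - 2a*x = 0 => x* = (y - b)/(2a)
x* = (-5.2923 + 8)/(2*3) = 0.4513
f*(-5.2923) = (y-b)^2/(4a) = (-5.2923 + 8)^2/(4*3)
= 7.3316/12 = 0.611


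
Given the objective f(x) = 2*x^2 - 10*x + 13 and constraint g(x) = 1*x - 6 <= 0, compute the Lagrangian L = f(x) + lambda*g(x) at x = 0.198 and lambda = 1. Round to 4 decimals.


Step 1: Evaluate f(x).
f(0.198) = 2*0.198^2 - 10*0.198 + 13 = 11.0984
Step 2: Evaluate g(x).
g(0.198) = 1*0.198 - 6 = -5.802
Step 3: Compute Lagrangian.
L = 11.0984 + 1*-5.802 = 5.2964


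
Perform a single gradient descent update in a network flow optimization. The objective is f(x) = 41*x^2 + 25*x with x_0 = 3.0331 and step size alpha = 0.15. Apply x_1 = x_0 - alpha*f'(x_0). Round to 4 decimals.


We compute the gradient at x_0 and apply the update.
f'(x) = 82*x + 25
f'(3.0331) = 82*3.0331 + 25 = 273.7142
x_1 = 3.0331 - 0.15*273.7142 = -38.024


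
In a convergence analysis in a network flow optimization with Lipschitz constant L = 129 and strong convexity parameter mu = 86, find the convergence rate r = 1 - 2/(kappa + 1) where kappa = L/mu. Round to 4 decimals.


Step 1: Compute the condition number.
kappa = L/mu = 129/86 = 1.5
Step 2: Compute the convergence rate.
r = 1 - 2/(kappa + 1) = 1 - 2*mu/(L + mu) = (L - mu)/(L + mu) = 43/215 = 0.2


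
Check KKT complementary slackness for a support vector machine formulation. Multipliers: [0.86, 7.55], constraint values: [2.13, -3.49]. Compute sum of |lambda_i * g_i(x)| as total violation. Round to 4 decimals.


KKT complementary slackness check:
lambda_1 * g_1 = 0.86 * 2.13 = 1.8318
lambda_2 * g_2 = 7.55 * -3.49 = -26.3495
Total violation = 1.8318 + 26.3495 = 28.1813


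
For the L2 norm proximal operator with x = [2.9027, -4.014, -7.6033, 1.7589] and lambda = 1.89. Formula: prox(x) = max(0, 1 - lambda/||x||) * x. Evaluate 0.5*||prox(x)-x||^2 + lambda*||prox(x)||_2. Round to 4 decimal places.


Step 1: Compute ||x||.
||x|| = 9.2435
Step 2: Compute scaling factor.
scale = max(0, 1 - 1.89/9.2435) = 0.7955
Step 3: prox(x) = [2.3092, -3.1933, -6.0487, 1.3993]
||prox(x)|| = 7.3535
Step 4: Proximal objective.
0.5*||prox-x||^2 = 1.7861
lambda*||prox|| = 13.8981
Total = 15.6841


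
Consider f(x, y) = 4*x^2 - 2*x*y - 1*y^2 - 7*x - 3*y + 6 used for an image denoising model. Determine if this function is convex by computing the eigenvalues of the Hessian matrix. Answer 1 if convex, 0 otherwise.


The Hessian of f(x,y) = 4*x^2 - 2*x*y - 1*y^2 - 7*x - 3*y + 6 is:
H = [[8, -2], [-2, -2]]
Trace = 8 - 2 = 6
Determinant = 8*-2 - (-2)^2 = -20
Discriminant = (6)^2 - 4*-20 = 116.0
Eigenvalues: lambda_1 = -2.3852, lambda_2 = 8.3852
The function is not convex.

0


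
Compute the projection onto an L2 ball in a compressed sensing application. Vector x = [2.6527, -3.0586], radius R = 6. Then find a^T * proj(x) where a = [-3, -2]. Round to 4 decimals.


Step 1: Compute ||x|| (intermediates to 6 decimals).
||x|| = sqrt(2.6527^2 + (-3.0586)^2) = 4.048685
Step 2: Project.
Since ||x|| <= R, proj = x (no scaling needed).
proj(x) = [2.6527, -3.0586]
Step 3: Dot product.
a^T * proj(x) = -3*2.6527 - 2*(-3.0586) = -1.8409


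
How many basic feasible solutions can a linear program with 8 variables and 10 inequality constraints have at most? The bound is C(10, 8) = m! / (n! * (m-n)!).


Each vertex corresponds to some choice of n active constraints out of m, so the number of vertices is at most C(m, n) = m! / (n!(m-n)!).
m = 10, n = 8
Numerator: 10 * 9 * 8 * 7 * 6 * 5 * 4 * 3
Denominator: 8! = 40320
C(10, 8) = 45


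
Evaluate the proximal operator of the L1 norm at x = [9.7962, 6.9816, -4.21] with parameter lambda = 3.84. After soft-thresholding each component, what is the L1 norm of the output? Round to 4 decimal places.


Soft-thresholding with lambda = 3.84:
prox(9.7962) = sign(9.7962)*max(|9.7962| - 3.84, 0) = 5.9562
prox(6.9816) = sign(6.9816)*max(|6.9816| - 3.84, 0) = 3.1416
prox(-4.21) = sign(-4.21)*max(|-4.21| - 3.84, 0) = -0.37
prox(x) = [5.9562, 3.1416, -0.37]
||prox(x)||_1 = 5.9562 + 3.1416 + 0.37 = 9.4678


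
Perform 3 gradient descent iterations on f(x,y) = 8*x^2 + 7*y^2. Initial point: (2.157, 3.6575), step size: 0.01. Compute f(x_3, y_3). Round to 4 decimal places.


Gradient descent on f(x,y) = 8*x^2 + 7*y^2.
Starting point: (2.157, 3.6575), alpha = 0.01
Step 1: grad_x = 2*8*2.157 = 34.512, grad_y = 2*7*3.6575 = 51.205
  x_1 = 2.157 - 0.01*34.512 = 1.8119
  y_1 = 3.6575 - 0.01*51.205 = 3.1455
Step 2: grad_x = 2*8*1.8119 = 28.9901, grad_y = 2*7*3.1455 = 44.0363
  x_2 = 1.8119 - 0.01*28.9901 = 1.522
  y_2 = 3.1455 - 0.01*44.0363 = 2.7051
Step 3: grad_x = 2*8*1.522 = 24.3517, grad_y = 2*7*2.7051 = 37.8712
  x_3 = 1.522 - 0.01*24.3517 = 1.2785
  y_3 = 2.7051 - 0.01*37.8712 = 2.3264
f(1.2785, 2.3264) = 8*1.2785^2 + 7*2.3264^2 = 50.9599


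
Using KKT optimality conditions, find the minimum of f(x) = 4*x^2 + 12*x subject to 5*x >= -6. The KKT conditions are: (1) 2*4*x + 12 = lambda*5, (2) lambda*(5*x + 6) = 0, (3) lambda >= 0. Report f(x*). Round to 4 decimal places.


Step 1: Try lambda = 0 (constraint inactive).
x_unc = -12/(2*4) = -1.5
Check: 5*-1.5 = -7.5 < -6 -- violated!
Step 2: Constraint must be active: 5*x = -6
x* = -6/5 = -1.2
lambda = (2*4*(-1.2) + 12)/5 = 0.48
Step 3: Compute optimal value.
f(x*) = 4*(-1.2)^2 + 12*(-1.2) = -8.64


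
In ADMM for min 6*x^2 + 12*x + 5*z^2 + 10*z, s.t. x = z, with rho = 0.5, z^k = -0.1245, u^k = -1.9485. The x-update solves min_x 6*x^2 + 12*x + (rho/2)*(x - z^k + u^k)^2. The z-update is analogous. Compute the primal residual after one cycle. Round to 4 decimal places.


ADMM iteration with rho = 0.5, z^k = -0.1245, u^k = -1.9485
Step 1: x-update.
Minimize 6*x^2 + 12*x + (0.5/2)*(x + 0.1245 - 1.9485)^2
FOC: (2*6 + 0.5)*x = -12 + 0.5*(-0.1245 + 1.9485)
x^{k+1} = -0.887
Step 2: z-update.
Minimize 5*z^2 + 10*z + (0.5/2)*(-0.887 - z - 1.9485)^2
FOC: (2*5 + 0.5)*z = -10 + 0.5*(-0.887 - 1.9485)
z^{k+1} = -1.0874
Step 3: u-update.
u^{k+1} = -1.9485 - 0.887 + 1.0874 = -1.7481
Step 4: Primal residual = |-0.887 + 1.0874| = 0.2004


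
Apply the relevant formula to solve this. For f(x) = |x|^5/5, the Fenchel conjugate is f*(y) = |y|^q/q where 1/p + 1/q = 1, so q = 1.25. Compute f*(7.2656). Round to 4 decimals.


The conjugate exponent q satisfies 1/p + 1/q = 1.
p = 5, so q = 5/(5 - 1) = 1.25
|y|^q = 7.2656^1.25 = 11.9286
f*(7.2656) = 11.9286 / 1.25 = 9.5429


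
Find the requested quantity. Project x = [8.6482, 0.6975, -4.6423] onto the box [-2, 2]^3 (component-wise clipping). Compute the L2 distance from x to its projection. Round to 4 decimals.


Project each component onto [-2, 2].
clip(8.6482) = 2.0, clip(0.6975) = 0.6975, clip(-4.6423) = -2.0
Projection = [2.0, 0.6975, -2.0]
Squared diffs: [44.1986, 0.0, 6.9817]
Distance = sqrt(51.1803) = 7.154


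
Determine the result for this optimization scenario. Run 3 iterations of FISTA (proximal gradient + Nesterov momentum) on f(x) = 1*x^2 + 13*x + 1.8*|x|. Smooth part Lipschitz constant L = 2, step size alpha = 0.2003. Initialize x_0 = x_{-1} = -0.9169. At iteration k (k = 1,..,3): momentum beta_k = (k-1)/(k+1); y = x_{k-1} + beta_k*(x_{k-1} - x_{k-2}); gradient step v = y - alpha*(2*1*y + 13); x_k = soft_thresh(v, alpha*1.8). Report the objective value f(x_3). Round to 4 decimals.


FISTA on f(x) = 1*x^2 + 13*x + 1.8*|x|
L = 2, alpha = 0.2003
Iteration 1: beta = 0.0, y = -0.9169 + 0.0*(-0.9169 + 0.9169) = -0.9169
  grad(y) = 11.1662, v = y - alpha*grad = -3.1535
  prox(v) = soft_thresh(-3.1535, 0.3605) = -2.7929
Iteration 2: beta = 0.3333, y = -2.7929 + 0.3333*(-2.7929 + 0.9169) = -3.4183
  grad(y) = 6.1634, v = y - alpha*grad = -4.6528
  prox(v) = soft_thresh(-4.6528, 0.3605) = -4.2923
Iteration 3: beta = 0.5, y = -4.2923 + 0.5*(-4.2923 + 2.7929) = -5.042
  grad(y) = 2.9161, v = y - alpha*grad = -5.626
  prox(v) = soft_thresh(-5.626, 0.3605) = -5.2655
f(x_3) = 1*(-5.2655)^2 + 13*(-5.2655) + 1.8*|-5.2655| = -31.2481


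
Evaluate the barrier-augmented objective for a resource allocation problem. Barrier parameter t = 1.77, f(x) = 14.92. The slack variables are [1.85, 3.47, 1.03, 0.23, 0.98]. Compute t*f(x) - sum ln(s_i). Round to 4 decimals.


Step 1: Compute log-barrier.
ln values: [0.6152, 1.2442, 0.0296, -1.4697, -0.0202]
phi = -(0.6152 + 1.2442 + 0.0296 - 1.4697 - 0.0202) = -0.399
Step 2: Compute augmented objective.
t*f(x) = 1.77*14.92 = 26.4084
Total = 26.4084 - 0.399 = 26.0094


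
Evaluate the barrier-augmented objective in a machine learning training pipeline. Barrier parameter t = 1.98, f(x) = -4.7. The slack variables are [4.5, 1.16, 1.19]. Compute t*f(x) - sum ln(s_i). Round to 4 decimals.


Step 1: Compute log-barrier.
ln values: [1.5041, 0.1484, 0.174]
phi = -(1.5041 + 0.1484 + 0.174) = -1.8265
Step 2: Compute augmented objective.
t*f(x) = 1.98*-4.7 = -9.306
Total = -9.306 - 1.8265 = -11.1325


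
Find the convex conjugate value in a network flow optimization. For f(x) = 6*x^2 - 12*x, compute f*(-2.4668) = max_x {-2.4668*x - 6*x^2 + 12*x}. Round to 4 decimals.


f*(y) = sup_x {y*x - a*x^2 - b*x} = sup_x {(y-b)*x - a*x^2}
FOC: (y - b) - 2a*x = 0 => x* = (y - b)/(2a)
x* = (-2.4668 + 12)/(2*6) = 0.7944
f*(-2.4668) = (y-b)^2/(4a) = (-2.4668 + 12)^2/(4*6)
= 90.8819/24 = 3.7867


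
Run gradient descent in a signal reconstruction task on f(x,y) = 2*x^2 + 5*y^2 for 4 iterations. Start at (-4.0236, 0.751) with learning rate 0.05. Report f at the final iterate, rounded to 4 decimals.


Gradient descent on f(x,y) = 2*x^2 + 5*y^2.
Starting point: (-4.0236, 0.751), alpha = 0.05
Step 1: grad_x = 2*2*-4.0236 = -16.0944, grad_y = 2*5*0.751 = 7.51
  x_1 = -4.0236 - 0.05*-16.0944 = -3.2189
  y_1 = 0.751 - 0.05*7.51 = 0.3755
Step 2: grad_x = 2*2*-3.2189 = -12.8755, grad_y = 2*5*0.3755 = 3.755
  x_2 = -3.2189 - 0.05*-12.8755 = -2.5751
  y_2 = 0.3755 - 0.05*3.755 = 0.1878
Step 3: grad_x = 2*2*-2.5751 = -10.3004, grad_y = 2*5*0.1878 = 1.8775
  x_3 = -2.5751 - 0.05*-10.3004 = -2.0601
  y_3 = 0.1878 - 0.05*1.8775 = 0.0939
Step 4: grad_x = 2*2*-2.0601 = -8.2403, grad_y = 2*5*0.0939 = 0.9388
  x_4 = -2.0601 - 0.05*-8.2403 = -1.6481
  y_4 = 0.0939 - 0.05*0.9388 = 0.0469
f(-1.6481, 0.0469) = 2*(-1.6481)^2 + 5*0.0469^2 = 5.4433


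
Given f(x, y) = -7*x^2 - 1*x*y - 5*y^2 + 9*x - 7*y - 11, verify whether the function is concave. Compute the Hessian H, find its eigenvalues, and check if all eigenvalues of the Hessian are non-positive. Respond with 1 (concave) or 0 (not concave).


The Hessian of f(x,y) = -7*x^2 - 1*x*y - 5*y^2 + 9*x - 7*y - 11 is:
H = [[-14, -1], [-1, -10]]
Trace = -14 - 10 = -24
Determinant = -14*-10 - (-1)^2 = 139
Discriminant = (-24)^2 - 4*139 = 20.0
Eigenvalues: lambda_1 = -14.2361, lambda_2 = -9.7639
The function is concave.

1


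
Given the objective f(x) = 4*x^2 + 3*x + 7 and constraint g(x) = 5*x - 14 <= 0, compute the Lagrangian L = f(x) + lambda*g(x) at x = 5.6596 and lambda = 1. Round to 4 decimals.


Step 1: Evaluate f(x).
f(5.6596) = 4*5.6596^2 + 3*5.6596 + 7 = 152.1031
Step 2: Evaluate g(x).
g(5.6596) = 5*5.6596 - 14 = 14.298
Step 3: Compute Lagrangian.
L = 152.1031 + 1*14.298 = 166.4011


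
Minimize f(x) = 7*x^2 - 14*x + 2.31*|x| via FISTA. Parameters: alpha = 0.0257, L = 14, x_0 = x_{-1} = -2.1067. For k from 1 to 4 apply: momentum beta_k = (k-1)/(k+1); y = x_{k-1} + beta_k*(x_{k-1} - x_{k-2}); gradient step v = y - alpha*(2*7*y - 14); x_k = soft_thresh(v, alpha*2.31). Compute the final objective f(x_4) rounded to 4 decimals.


FISTA on f(x) = 7*x^2 - 14*x + 2.31*|x|
L = 14, alpha = 0.0257
Iteration 1: beta = 0.0, y = -2.1067 + 0.0*(-2.1067 + 2.1067) = -2.1067
  grad(y) = -43.4938, v = y - alpha*grad = -0.9889
  prox(v) = soft_thresh(-0.9889, 0.0594) = -0.9295
Iteration 2: beta = 0.3333, y = -0.9295 + 0.3333*(-0.9295 + 2.1067) = -0.5372
  grad(y) = -21.5202, v = y - alpha*grad = 0.0159
  prox(v) = soft_thresh(0.0159, 0.0594) = 0.0
Iteration 3: beta = 0.5, y = 0.0 + 0.5*(0.0 + 0.9295) = 0.4648
  grad(y) = -7.4932, v = y - alpha*grad = 0.6573
  prox(v) = soft_thresh(0.6573, 0.0594) = 0.598
Iteration 4: beta = 0.6, y = 0.598 + 0.6*(0.598 - 0.0) = 0.9568
  grad(y) = -0.6053, v = y - alpha*grad = 0.9723
  prox(v) = soft_thresh(0.9723, 0.0594) = 0.913
f(x_4) = 7*0.913^2 - 14*0.913 + 2.31*|0.913| = -4.838


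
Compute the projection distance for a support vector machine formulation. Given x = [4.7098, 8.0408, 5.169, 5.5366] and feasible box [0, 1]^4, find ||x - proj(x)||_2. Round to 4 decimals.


Project each component onto [0, 1].
clip(4.7098) = 1.0, clip(8.0408) = 1.0, clip(5.169) = 1.0, clip(5.5366) = 1.0
Projection = [1.0, 1.0, 1.0, 1.0]
Squared diffs: [13.7626, 49.5729, 17.3806, 20.5807]
Distance = sqrt(101.2968) = 10.0646


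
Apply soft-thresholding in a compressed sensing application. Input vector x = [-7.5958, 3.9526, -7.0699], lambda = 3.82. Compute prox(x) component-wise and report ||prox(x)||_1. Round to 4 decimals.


Soft-thresholding with lambda = 3.82:
prox(-7.5958) = sign(-7.5958)*max(|-7.5958| - 3.82, 0) = -3.7758
prox(3.9526) = sign(3.9526)*max(|3.9526| - 3.82, 0) = 0.1326
prox(-7.0699) = sign(-7.0699)*max(|-7.0699| - 3.82, 0) = -3.2499
prox(x) = [-3.7758, 0.1326, -3.2499]
||prox(x)||_1 = 3.7758 + 0.1326 + 3.2499 = 7.1583


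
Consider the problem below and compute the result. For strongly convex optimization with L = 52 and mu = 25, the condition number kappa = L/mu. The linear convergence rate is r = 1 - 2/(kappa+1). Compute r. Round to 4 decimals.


Step 1: Compute the condition number.
kappa = L/mu = 52/25 = 2.08
Step 2: Compute the convergence rate.
r = 1 - 2/(kappa + 1) = 1 - 2*mu/(L + mu) = (L - mu)/(L + mu) = 27/77 = 0.3506


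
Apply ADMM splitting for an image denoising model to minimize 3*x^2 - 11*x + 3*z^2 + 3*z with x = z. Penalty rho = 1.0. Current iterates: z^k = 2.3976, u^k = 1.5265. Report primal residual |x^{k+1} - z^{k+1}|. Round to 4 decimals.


ADMM iteration with rho = 1.0, z^k = 2.3976, u^k = 1.5265
Step 1: x-update.
Minimize 3*x^2 - 11*x + (1.0/2)*(x - 2.3976 + 1.5265)^2
FOC: (2*3 + 1.0)*x = 11 + 1.0*(2.3976 - 1.5265)
x^{k+1} = 1.6959
Step 2: z-update.
Minimize 3*z^2 + 3*z + (1.0/2)*(1.6959 - z + 1.5265)^2
FOC: (2*3 + 1.0)*z = -3 + 1.0*(1.6959 + 1.5265)
z^{k+1} = 0.0318
Step 3: u-update.
u^{k+1} = 1.5265 + 1.6959 - 0.0318 = 3.1906
Step 4: Primal residual = |1.6959 - 0.0318| = 1.6641


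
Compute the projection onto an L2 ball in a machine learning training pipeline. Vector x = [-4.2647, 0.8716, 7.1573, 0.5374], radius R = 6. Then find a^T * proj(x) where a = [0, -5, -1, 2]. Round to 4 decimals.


Step 1: Compute ||x|| (intermediates to 6 decimals).
||x|| = sqrt((-4.2647)^2 + 0.8716^2 + 7.1573^2 + 0.5374^2) = 8.39423
Step 2: Project.
Since ||x|| > R, scale = R/||x|| = 6/8.39423 = 0.714777, proj(x) = scale * x
proj(x) = [-3.048309, 0.623, 5.115873, 0.384121]
Step 3: Dot product.
a^T * proj(x) = 0*(-3.048309) - 5*0.623 - 1*5.115873 + 2*0.384121 = -7.4626


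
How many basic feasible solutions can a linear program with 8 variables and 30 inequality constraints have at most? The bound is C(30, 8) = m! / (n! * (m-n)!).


Each vertex corresponds to some choice of n active constraints out of m, so the number of vertices is at most C(m, n) = m! / (n!(m-n)!).
m = 30, n = 8
Numerator: 30 * 29 * 28 * 27 * 26 * 25 * 24 * 23
Denominator: 8! = 40320
C(30, 8) = 5852925


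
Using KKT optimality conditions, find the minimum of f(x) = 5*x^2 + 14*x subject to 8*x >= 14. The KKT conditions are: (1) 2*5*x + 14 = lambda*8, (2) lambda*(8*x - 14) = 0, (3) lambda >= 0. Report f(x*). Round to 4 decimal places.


Step 1: Try lambda = 0 (constraint inactive).
x_unc = -14/(2*5) = -1.4
Check: 8*-1.4 = -11.2 < 14 -- violated!
Step 2: Constraint must be active: 8*x = 14
x* = 14/8 = 1.75
lambda = (2*5*1.75 + 14)/8 = 3.9375
Step 3: Compute optimal value.
f(x*) = 5*1.75^2 + 14*1.75 = 39.8125


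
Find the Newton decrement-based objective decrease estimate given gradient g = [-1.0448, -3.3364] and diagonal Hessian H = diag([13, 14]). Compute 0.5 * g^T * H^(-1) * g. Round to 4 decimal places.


Step 1: H is diagonal, so H^(-1) * g = [-0.0804, -0.2383].
Step 2: g^T H^(-1) g = sum_i g_i^2 / H_ii
  = (-1.0448)^2/13 + (-3.3364)^2/14
  = 0.084 + 0.7951 = 0.8791
Step 3: Objective decrease = 0.5 * g^T H^(-1) g = 0.4395


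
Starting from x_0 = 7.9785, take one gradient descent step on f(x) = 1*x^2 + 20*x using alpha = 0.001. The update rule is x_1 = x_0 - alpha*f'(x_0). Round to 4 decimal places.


We compute the gradient at x_0 and apply the update.
f'(x) = 2*x + 20
f'(7.9785) = 2*7.9785 + 20 = 35.957
x_1 = 7.9785 - 0.001*35.957 = 7.9425


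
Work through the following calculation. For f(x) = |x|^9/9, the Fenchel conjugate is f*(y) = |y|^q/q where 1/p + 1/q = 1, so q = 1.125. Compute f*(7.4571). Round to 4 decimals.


The conjugate exponent q satisfies 1/p + 1/q = 1.
p = 9, so q = 9/(9 - 1) = 1.125
|y|^q = 7.4571^1.125 = 9.5861
f*(7.4571) = 9.5861 / 1.125 = 8.521


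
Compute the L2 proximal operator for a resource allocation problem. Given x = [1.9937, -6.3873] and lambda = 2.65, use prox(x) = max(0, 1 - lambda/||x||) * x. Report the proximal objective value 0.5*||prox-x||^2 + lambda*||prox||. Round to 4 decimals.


Step 1: Compute ||x||.
||x|| = 6.6912
Step 2: Compute scaling factor.
scale = max(0, 1 - 2.65/6.6912) = 0.604
Step 3: prox(x) = [1.2041, -3.8577]
||prox(x)|| = 4.0412
Step 4: Proximal objective.
0.5*||prox-x||^2 = 3.5113
lambda*||prox|| = 10.7092
Total = 14.2205


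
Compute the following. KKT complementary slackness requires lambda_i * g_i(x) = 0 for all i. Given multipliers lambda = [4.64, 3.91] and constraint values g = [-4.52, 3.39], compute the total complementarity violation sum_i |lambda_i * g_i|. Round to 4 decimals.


KKT complementary slackness check:
lambda_1 * g_1 = 4.64 * -4.52 = -20.9728
lambda_2 * g_2 = 3.91 * 3.39 = 13.2549
Total violation = 20.9728 + 13.2549 = 34.2277


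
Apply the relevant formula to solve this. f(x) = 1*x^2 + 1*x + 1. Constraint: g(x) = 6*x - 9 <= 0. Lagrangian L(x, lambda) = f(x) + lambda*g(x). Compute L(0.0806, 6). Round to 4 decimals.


Step 1: Evaluate f(x).
f(0.0806) = 1*0.0806^2 + 1*0.0806 + 1 = 1.0871
Step 2: Evaluate g(x).
g(0.0806) = 6*0.0806 - 9 = -8.5164
Step 3: Compute Lagrangian.
L = 1.0871 + 6*-8.5164 = -50.0113


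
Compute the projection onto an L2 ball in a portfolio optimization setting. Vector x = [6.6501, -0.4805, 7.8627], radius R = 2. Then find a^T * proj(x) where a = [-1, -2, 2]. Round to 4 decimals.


Step 1: Compute ||x|| (intermediates to 6 decimals).
||x|| = sqrt(6.6501^2 + (-0.4805)^2 + 7.8627^2) = 10.309062
Step 2: Project.
Since ||x|| > R, scale = R/||x|| = 2/10.309062 = 0.194004, proj(x) = scale * x
proj(x) = [1.290146, -0.093219, 1.525395]
Step 3: Dot product.
a^T * proj(x) = -1*1.290146 - 2*(-0.093219) + 2*1.525395 = 1.9471


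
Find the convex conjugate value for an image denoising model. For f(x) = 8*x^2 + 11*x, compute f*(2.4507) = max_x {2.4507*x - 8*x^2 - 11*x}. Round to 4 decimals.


f*(y) = sup_x {y*x - a*x^2 - b*x} = sup_x {(y-b)*x - a*x^2}
FOC: (y - b) - 2a*x = 0 => x* = (y - b)/(2a)
x* = (2.4507 - 11)/(2*8) = -0.5343
f*(2.4507) = (y-b)^2/(4a) = (2.4507 - 11)^2/(4*8)
= 73.0905/32 = 2.2841


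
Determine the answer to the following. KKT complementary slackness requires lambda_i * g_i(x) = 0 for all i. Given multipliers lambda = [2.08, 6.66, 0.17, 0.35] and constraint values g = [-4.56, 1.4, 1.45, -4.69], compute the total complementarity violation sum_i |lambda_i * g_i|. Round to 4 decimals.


KKT complementary slackness check:
lambda_1 * g_1 = 2.08 * -4.56 = -9.4848
lambda_2 * g_2 = 6.66 * 1.4 = 9.324
lambda_3 * g_3 = 0.17 * 1.45 = 0.2465
lambda_4 * g_4 = 0.35 * -4.69 = -1.6415
Total violation = 9.4848 + 9.324 + 0.2465 + 1.6415 = 20.6968


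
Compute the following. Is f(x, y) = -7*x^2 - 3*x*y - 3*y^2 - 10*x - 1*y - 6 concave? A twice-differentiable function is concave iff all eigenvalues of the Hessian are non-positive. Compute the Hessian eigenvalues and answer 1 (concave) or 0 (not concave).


The Hessian of f(x,y) = -7*x^2 - 3*x*y - 3*y^2 - 10*x - 1*y - 6 is:
H = [[-14, -3], [-3, -6]]
Trace = -14 - 6 = -20
Determinant = -14*-6 - (-3)^2 = 75
Discriminant = (-20)^2 - 4*75 = 100.0
Eigenvalues: lambda_1 = -15.0, lambda_2 = -5.0
The function is concave.

1


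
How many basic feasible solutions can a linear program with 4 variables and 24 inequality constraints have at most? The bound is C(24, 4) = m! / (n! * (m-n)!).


Each vertex corresponds to some choice of n active constraints out of m, so the number of vertices is at most C(m, n) = m! / (n!(m-n)!).
m = 24, n = 4
Numerator: 24 * 23 * 22 * 21
Denominator: 4! = 24
C(24, 4) = 10626


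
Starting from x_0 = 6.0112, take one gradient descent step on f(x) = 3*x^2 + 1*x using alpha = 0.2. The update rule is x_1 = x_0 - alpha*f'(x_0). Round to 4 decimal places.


We compute the gradient at x_0 and apply the update.
f'(x) = 6*x + 1
f'(6.0112) = 6*6.0112 + 1 = 37.0672
x_1 = 6.0112 - 0.2*37.0672 = -1.4022


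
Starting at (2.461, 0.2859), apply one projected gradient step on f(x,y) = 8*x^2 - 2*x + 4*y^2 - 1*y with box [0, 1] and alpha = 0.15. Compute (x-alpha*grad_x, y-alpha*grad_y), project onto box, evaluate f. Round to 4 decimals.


Step 1: Compute gradient at (2.461, 0.2859).
grad_x = 2*8*2.461 - 2 = 37.376
grad_y = 2*4*0.2859 - 1 = 1.2872
Step 2: Gradient step.
x_raw = 2.461 - 0.15*37.376 = -3.1454
y_raw = 0.2859 - 0.15*1.2872 = 0.0928
Step 3: Project onto [0, 1].
x_proj = clip(-3.1454) = 0.0
y_proj = clip(0.0928) = 0.0928
Step 4: Evaluate f.
f(0.0, 0.0928) = -0.0584


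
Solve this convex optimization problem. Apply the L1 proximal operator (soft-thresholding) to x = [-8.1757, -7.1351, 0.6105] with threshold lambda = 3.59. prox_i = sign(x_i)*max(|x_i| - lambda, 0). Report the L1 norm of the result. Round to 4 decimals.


Soft-thresholding with lambda = 3.59:
prox(-8.1757) = sign(-8.1757)*max(|-8.1757| - 3.59, 0) = -4.5857
prox(-7.1351) = sign(-7.1351)*max(|-7.1351| - 3.59, 0) = -3.5451
prox(0.6105) = sign(0.6105)*max(|0.6105| - 3.59, 0) = 0.0
prox(x) = [-4.5857, -3.5451, 0.0]
||prox(x)||_1 = 4.5857 + 3.5451 + 0.0 = 8.1308


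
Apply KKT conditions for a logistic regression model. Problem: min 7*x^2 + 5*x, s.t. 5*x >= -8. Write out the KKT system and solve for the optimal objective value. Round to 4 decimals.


Step 1: Try lambda = 0 (constraint inactive).
Stationarity: 2*7*x + 5 = 0
x* = -5/(2*7) = -5/14 = -0.3571 (rounded; the exact value -5/14 is used below)
Check constraint: 5*-0.3571 = -1.7855 >= -8 -- satisfied.
Step 2: Compute optimal value.
f(x*) = 7*(-5/14)^2 + 5*(-5/14) = -0.8929


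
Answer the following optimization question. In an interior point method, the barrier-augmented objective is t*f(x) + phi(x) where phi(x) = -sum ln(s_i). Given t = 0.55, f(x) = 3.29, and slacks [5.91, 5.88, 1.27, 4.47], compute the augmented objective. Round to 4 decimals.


Step 1: Compute log-barrier.
ln values: [1.7766, 1.7716, 0.239, 1.4974]
phi = -(1.7766 + 1.7716 + 0.239 + 1.4974) = -5.2846
Step 2: Compute augmented objective.
t*f(x) = 0.55*3.29 = 1.8095
Total = 1.8095 - 5.2846 = -3.4751


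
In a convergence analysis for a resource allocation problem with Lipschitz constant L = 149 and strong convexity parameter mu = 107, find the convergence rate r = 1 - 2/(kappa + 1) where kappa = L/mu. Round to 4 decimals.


Step 1: Compute the condition number.
kappa = L/mu = 149/107 = 1.3925
Step 2: Compute the convergence rate.
r = 1 - 2/(kappa + 1) = 1 - 2*mu/(L + mu) = (L - mu)/(L + mu) = 42/256 = 0.1641


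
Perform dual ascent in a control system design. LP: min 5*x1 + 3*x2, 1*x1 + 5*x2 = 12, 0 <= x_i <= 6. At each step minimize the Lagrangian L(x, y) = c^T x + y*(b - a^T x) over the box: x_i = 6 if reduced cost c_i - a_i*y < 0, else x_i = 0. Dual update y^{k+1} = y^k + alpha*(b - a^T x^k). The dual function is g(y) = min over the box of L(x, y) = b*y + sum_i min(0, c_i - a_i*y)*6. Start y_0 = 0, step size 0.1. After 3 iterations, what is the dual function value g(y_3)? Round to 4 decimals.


Dual ascent for LP: min 5*x1 + 3*x2, 1*x1 + 5*x2 = 12, 0 <= x_i <= 6
Step 1: y^k = 0.0, reduced costs: (5.0, 3.0)
  x^k = (0.0, 0.0), subgradient = b - a^T x = 12.0
  y^{k+1} = 0.0 + 0.1*12.0 = 1.2
Step 2: y^k = 1.2, reduced costs: (3.8, -3.0)
  x^k = (0.0, 6.0), subgradient = b - a^T x = -18.0
  y^{k+1} = 1.2 + 0.1*-18.0 = -0.6
Step 3: y^k = -0.6, reduced costs: (5.6, 6.0)
  x^k = (0.0, 0.0), subgradient = b - a^T x = 12.0
  y^{k+1} = -0.6 + 0.1*12.0 = 0.6
Dual objective at y_3 = 0.6: reduced costs (4.4, 0.0), box minimizer x = (0.0, 0.0)
g(y_3) = b*y + (c1 - a1*y)*x1 + (c2 - a2*y)*x2 = 12*0.6 + 4.4*0.0 + 0.0*0.0 = 7.2 + 0.0 + 0.0 = 7.2


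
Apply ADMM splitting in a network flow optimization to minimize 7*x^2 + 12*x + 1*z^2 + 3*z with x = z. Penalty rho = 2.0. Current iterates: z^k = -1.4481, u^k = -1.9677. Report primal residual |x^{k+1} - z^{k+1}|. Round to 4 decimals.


ADMM iteration with rho = 2.0, z^k = -1.4481, u^k = -1.9677
Step 1: x-update.
Minimize 7*x^2 + 12*x + (2.0/2)*(x + 1.4481 - 1.9677)^2
FOC: (2*7 + 2.0)*x = -12 + 2.0*(-1.4481 + 1.9677)
x^{k+1} = -0.6851
Step 2: z-update.
Minimize 1*z^2 + 3*z + (2.0/2)*(-0.6851 - z - 1.9677)^2
FOC: (2*1 + 2.0)*z = -3 + 2.0*(-0.6851 - 1.9677)
z^{k+1} = -2.0764
Step 3: u-update.
u^{k+1} = -1.9677 - 0.6851 + 2.0764 = -0.5764
Step 4: Primal residual = |-0.6851 + 2.0764| = 1.3913


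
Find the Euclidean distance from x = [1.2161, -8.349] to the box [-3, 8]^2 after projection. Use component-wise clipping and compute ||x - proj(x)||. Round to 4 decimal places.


Project each component onto [-3, 8].
clip(1.2161) = 1.2161, clip(-8.349) = -3.0
Projection = [1.2161, -3.0]
Squared diffs: [0.0, 28.6118]
Distance = sqrt(28.6118) = 5.349


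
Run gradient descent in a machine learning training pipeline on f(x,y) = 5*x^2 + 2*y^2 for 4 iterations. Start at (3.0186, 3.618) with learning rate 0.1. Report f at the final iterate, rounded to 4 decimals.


Gradient descent on f(x,y) = 5*x^2 + 2*y^2.
Starting point: (3.0186, 3.618), alpha = 0.1
Step 1: grad_x = 2*5*3.0186 = 30.186, grad_y = 2*2*3.618 = 14.472
  x_1 = 3.0186 - 0.1*30.186 = 0.0
  y_1 = 3.618 - 0.1*14.472 = 2.1708
Step 2: grad_x = 2*5*0.0 = 0.0, grad_y = 2*2*2.1708 = 8.6832
  x_2 = 0.0 - 0.1*0.0 = 0.0
  y_2 = 2.1708 - 0.1*8.6832 = 1.3025
Step 3: grad_x = 2*5*0.0 = 0.0, grad_y = 2*2*1.3025 = 5.2099
  x_3 = 0.0 - 0.1*0.0 = 0.0
  y_3 = 1.3025 - 0.1*5.2099 = 0.7815
Step 4: grad_x = 2*5*0.0 = 0.0, grad_y = 2*2*0.7815 = 3.126
  x_4 = 0.0 - 0.1*0.0 = 0.0
  y_4 = 0.7815 - 0.1*3.126 = 0.4689
f(0.0, 0.4689) = 5*0.0^2 + 2*0.4689^2 = 0.4397


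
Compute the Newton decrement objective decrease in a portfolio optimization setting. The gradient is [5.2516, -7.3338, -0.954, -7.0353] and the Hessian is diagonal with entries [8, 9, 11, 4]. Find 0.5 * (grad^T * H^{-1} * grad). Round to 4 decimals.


Step 1: H is diagonal, so H^(-1) * g = [0.6565, -0.8149, -0.0867, -1.7588].
Step 2: g^T H^(-1) g = sum_i g_i^2 / H_ii
  = (5.2516)^2/8 + (-7.3338)^2/9 + (-0.954)^2/11 + (-7.0353)^2/4
  = 3.4474 + 5.9761 + 0.0827 + 12.3739 = 21.8801
Step 3: Objective decrease = 0.5 * g^T H^(-1) g = 10.94


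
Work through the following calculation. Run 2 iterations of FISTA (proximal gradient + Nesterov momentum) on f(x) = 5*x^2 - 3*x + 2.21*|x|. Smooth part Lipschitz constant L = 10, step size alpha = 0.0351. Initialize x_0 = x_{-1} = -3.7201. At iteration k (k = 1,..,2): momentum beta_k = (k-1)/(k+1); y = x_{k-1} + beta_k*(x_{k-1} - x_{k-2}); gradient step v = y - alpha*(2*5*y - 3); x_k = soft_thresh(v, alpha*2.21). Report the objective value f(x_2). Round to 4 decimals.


FISTA on f(x) = 5*x^2 - 3*x + 2.21*|x|
L = 10, alpha = 0.0351
Iteration 1: beta = 0.0, y = -3.7201 + 0.0*(-3.7201 + 3.7201) = -3.7201
  grad(y) = -40.201, v = y - alpha*grad = -2.309
  prox(v) = soft_thresh(-2.309, 0.0776) = -2.2315
Iteration 2: beta = 0.3333, y = -2.2315 + 0.3333*(-2.2315 + 3.7201) = -1.7353
  grad(y) = -20.3527, v = y - alpha*grad = -1.0209
  prox(v) = soft_thresh(-1.0209, 0.0776) = -0.9433
f(x_2) = 5*(-0.9433)^2 - 3*(-0.9433) + 2.21*|-0.9433| = 9.3639


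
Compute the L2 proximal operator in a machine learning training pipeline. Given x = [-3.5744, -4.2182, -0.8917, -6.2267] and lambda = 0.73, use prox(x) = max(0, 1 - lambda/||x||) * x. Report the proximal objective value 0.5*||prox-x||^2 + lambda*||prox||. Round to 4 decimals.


Step 1: Compute ||x||.
||x|| = 8.3748
Step 2: Compute scaling factor.
scale = max(0, 1 - 0.73/8.3748) = 0.9128
Step 3: prox(x) = [-3.2628, -3.8505, -0.814, -5.6839]
||prox(x)|| = 7.6448
Step 4: Proximal objective.
0.5*||prox-x||^2 = 0.2665
lambda*||prox|| = 5.5807
Total = 5.8471


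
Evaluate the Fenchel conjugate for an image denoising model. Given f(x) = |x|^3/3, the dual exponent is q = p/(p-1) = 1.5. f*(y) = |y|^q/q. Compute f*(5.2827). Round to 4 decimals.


The conjugate exponent q satisfies 1/p + 1/q = 1.
p = 3, so q = 3/(3 - 1) = 1.5
|y|^q = 5.2827^1.5 = 12.1418
f*(5.2827) = 12.1418 / 1.5 = 8.0945


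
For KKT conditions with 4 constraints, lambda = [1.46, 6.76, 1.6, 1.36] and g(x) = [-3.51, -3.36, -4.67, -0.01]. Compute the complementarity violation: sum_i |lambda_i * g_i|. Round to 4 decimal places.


KKT complementary slackness check:
lambda_1 * g_1 = 1.46 * -3.51 = -5.1246
lambda_2 * g_2 = 6.76 * -3.36 = -22.7136
lambda_3 * g_3 = 1.6 * -4.67 = -7.472
lambda_4 * g_4 = 1.36 * -0.01 = -0.0136
Total violation = 5.1246 + 22.7136 + 7.472 + 0.0136 = 35.3238


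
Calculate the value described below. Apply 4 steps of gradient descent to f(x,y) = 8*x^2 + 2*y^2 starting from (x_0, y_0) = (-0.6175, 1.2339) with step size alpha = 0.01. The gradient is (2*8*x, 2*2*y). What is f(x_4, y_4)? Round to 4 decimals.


Gradient descent on f(x,y) = 8*x^2 + 2*y^2.
Starting point: (-0.6175, 1.2339), alpha = 0.01
Step 1: grad_x = 2*8*-0.6175 = -9.88, grad_y = 2*2*1.2339 = 4.9356
  x_1 = -0.6175 - 0.01*-9.88 = -0.5187
  y_1 = 1.2339 - 0.01*4.9356 = 1.1845
Step 2: grad_x = 2*8*-0.5187 = -8.2992, grad_y = 2*2*1.1845 = 4.7382
  x_2 = -0.5187 - 0.01*-8.2992 = -0.4357
  y_2 = 1.1845 - 0.01*4.7382 = 1.1372
Step 3: grad_x = 2*8*-0.4357 = -6.9713, grad_y = 2*2*1.1372 = 4.5486
  x_3 = -0.4357 - 0.01*-6.9713 = -0.366
  y_3 = 1.1372 - 0.01*4.5486 = 1.0917
Step 4: grad_x = 2*8*-0.366 = -5.8559, grad_y = 2*2*1.0917 = 4.3667
  x_4 = -0.366 - 0.01*-5.8559 = -0.3074
  y_4 = 1.0917 - 0.01*4.3667 = 1.048
f(-0.3074, 1.048) = 8*(-0.3074)^2 + 2*1.048^2 = 2.9528


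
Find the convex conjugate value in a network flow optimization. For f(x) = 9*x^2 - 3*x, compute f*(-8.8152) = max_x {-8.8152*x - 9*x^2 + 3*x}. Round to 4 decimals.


f*(y) = sup_x {y*x - a*x^2 - b*x} = sup_x {(y-b)*x - a*x^2}
FOC: (y - b) - 2a*x = 0 => x* = (y - b)/(2a)
x* = (-8.8152 + 3)/(2*9) = -0.3231
f*(-8.8152) = (y-b)^2/(4a) = (-8.8152 + 3)^2/(4*9)
= 33.8166/36 = 0.9393


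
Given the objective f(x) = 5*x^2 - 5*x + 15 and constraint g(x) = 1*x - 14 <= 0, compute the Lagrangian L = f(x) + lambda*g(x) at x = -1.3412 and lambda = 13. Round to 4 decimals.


Step 1: Evaluate f(x).
f(-1.3412) = 5*(-1.3412)^2 - 5*(-1.3412) + 15 = 30.7001
Step 2: Evaluate g(x).
g(-1.3412) = 1*-1.3412 - 14 = -15.3412
Step 3: Compute Lagrangian.
L = 30.7001 + 13*-15.3412 = -168.7355


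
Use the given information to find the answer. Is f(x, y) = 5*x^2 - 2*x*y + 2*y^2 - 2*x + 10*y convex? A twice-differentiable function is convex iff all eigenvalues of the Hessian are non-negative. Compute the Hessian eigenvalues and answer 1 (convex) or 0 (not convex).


The Hessian of f(x,y) = 5*x^2 - 2*x*y + 2*y^2 - 2*x + 10*y is:
H = [[10, -2], [-2, 4]]
Trace = 10 + 4 = 14
Determinant = 10*4 - (-2)^2 = 36
Discriminant = (14)^2 - 4*36 = 52.0
Eigenvalues: lambda_1 = 3.3944, lambda_2 = 10.6056
The function is convex.

1


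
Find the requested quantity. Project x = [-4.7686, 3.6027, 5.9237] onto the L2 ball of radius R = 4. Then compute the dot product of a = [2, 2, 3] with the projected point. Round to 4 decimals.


Step 1: Compute ||x|| (intermediates to 6 decimals).
||x|| = sqrt((-4.7686)^2 + 3.6027^2 + 5.9237^2) = 8.414821
Step 2: Project.
Since ||x|| > R, scale = R/||x|| = 4/8.414821 = 0.475352, proj(x) = scale * x
proj(x) = [-2.266764, 1.712551, 2.815843]
Step 3: Dot product.
a^T * proj(x) = 2*(-2.266764) + 2*1.712551 + 3*2.815843 = 7.3391
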